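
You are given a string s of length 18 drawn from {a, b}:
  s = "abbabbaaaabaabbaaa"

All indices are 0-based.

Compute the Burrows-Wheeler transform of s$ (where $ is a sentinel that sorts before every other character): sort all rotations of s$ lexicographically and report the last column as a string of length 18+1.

aaabbaabaab$bbabaaa

rank  rotation             last
    0  $abbabbaaaabaabbaaa  a
    1  a$abbabbaaaabaabbaa  a
    2  aa$abbabbaaaabaabba  a
    3  aaa$abbabbaaaabaabb  b
    4  aaaabaabbaaa$abbabb  b
    5  aaabaabbaaa$abbabba  a
    6  aabaabbaaa$abbabbaa  a
    7  aabbaaa$abbabbaaaab  b
    8  abaabbaaa$abbabbaaa  a
    9  abbaaa$abbabbaaaaba  a
   10  abbaaaabaabbaaa$abb  b
   11  abbabbaaaabaabbaaa$  $
   12  baaa$abbabbaaaabaab  b
   13  baaaabaabbaaa$abbab  b
   14  baabbaaa$abbabbaaaa  a
   15  babbaaaabaabbaaa$ab  b
   16  bbaaa$abbabbaaaabaa  a
   17  bbaaaabaabbaaa$abba  a
   18  bbabbaaaabaabbaaa$a  a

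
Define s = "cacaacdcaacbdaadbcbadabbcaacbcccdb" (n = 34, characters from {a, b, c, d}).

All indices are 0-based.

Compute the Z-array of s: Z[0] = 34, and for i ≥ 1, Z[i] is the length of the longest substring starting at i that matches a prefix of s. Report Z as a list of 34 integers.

[34, 0, 2, 0, 0, 1, 0, 2, 0, 0, 1, 0, 0, 0, 0, 0, 0, 1, 0, 0, 0, 0, 0, 0, 2, 0, 0, 1, 0, 1, 1, 1, 0, 0]

Z[0]=34
i=1: fresh scan; Z[1]=0
i=2: fresh scan; Z[2]=2 extend→box=[2,4)
i=3: min(r-i=1, Z[1]=0)=0; Z[3]=0
i=4: fresh scan; Z[4]=0
i=5: fresh scan; Z[5]=1 extend→box=[5,6)
i=6: fresh scan; Z[6]=0
i=7: fresh scan; Z[7]=2 extend→box=[7,9)
i=8: min(r-i=1, Z[1]=0)=0; Z[8]=0
i=9: fresh scan; Z[9]=0
i=10: fresh scan; Z[10]=1 extend→box=[10,11)
i=11: fresh scan; Z[11]=0
i=12: fresh scan; Z[12]=0
i=13: fresh scan; Z[13]=0
i=14: fresh scan; Z[14]=0
i=15: fresh scan; Z[15]=0
i=16: fresh scan; Z[16]=0
i=17: fresh scan; Z[17]=1 extend→box=[17,18)
i=18: fresh scan; Z[18]=0
i=19: fresh scan; Z[19]=0
i=20: fresh scan; Z[20]=0
i=21: fresh scan; Z[21]=0
i=22: fresh scan; Z[22]=0
i=23: fresh scan; Z[23]=0
i=24: fresh scan; Z[24]=2 extend→box=[24,26)
i=25: min(r-i=1, Z[1]=0)=0; Z[25]=0
i=26: fresh scan; Z[26]=0
i=27: fresh scan; Z[27]=1 extend→box=[27,28)
i=28: fresh scan; Z[28]=0
i=29: fresh scan; Z[29]=1 extend→box=[29,30)
i=30: fresh scan; Z[30]=1 extend→box=[30,31)
i=31: fresh scan; Z[31]=1 extend→box=[31,32)
i=32: fresh scan; Z[32]=0
i=33: fresh scan; Z[33]=0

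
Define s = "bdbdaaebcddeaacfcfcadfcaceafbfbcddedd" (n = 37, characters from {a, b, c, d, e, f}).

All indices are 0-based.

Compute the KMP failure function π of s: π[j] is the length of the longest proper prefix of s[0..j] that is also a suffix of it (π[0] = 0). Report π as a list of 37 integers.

[0, 0, 1, 2, 0, 0, 0, 1, 0, 0, 0, 0, 0, 0, 0, 0, 0, 0, 0, 0, 0, 0, 0, 0, 0, 0, 0, 0, 1, 0, 1, 0, 0, 0, 0, 0, 0]

π[0] = 0
j=1 s[j]='d': π[1]=0 (border '')
j=2 s[j]='b': π[2]=1 (border 'b')
j=3 s[j]='d': π[3]=2 (border 'bd')
j=4 s[j]='a': k: 2→0; π[4]=0 (border '')
j=5 s[j]='a': π[5]=0 (border '')
j=6 s[j]='e': π[6]=0 (border '')
j=7 s[j]='b': π[7]=1 (border 'b')
j=8 s[j]='c': k: 1→0; π[8]=0 (border '')
j=9 s[j]='d': π[9]=0 (border '')
j=10 s[j]='d': π[10]=0 (border '')
j=11 s[j]='e': π[11]=0 (border '')
j=12 s[j]='a': π[12]=0 (border '')
j=13 s[j]='a': π[13]=0 (border '')
j=14 s[j]='c': π[14]=0 (border '')
j=15 s[j]='f': π[15]=0 (border '')
j=16 s[j]='c': π[16]=0 (border '')
j=17 s[j]='f': π[17]=0 (border '')
j=18 s[j]='c': π[18]=0 (border '')
j=19 s[j]='a': π[19]=0 (border '')
j=20 s[j]='d': π[20]=0 (border '')
j=21 s[j]='f': π[21]=0 (border '')
j=22 s[j]='c': π[22]=0 (border '')
j=23 s[j]='a': π[23]=0 (border '')
j=24 s[j]='c': π[24]=0 (border '')
j=25 s[j]='e': π[25]=0 (border '')
j=26 s[j]='a': π[26]=0 (border '')
j=27 s[j]='f': π[27]=0 (border '')
j=28 s[j]='b': π[28]=1 (border 'b')
j=29 s[j]='f': k: 1→0; π[29]=0 (border '')
j=30 s[j]='b': π[30]=1 (border 'b')
j=31 s[j]='c': k: 1→0; π[31]=0 (border '')
j=32 s[j]='d': π[32]=0 (border '')
j=33 s[j]='d': π[33]=0 (border '')
j=34 s[j]='e': π[34]=0 (border '')
j=35 s[j]='d': π[35]=0 (border '')
j=36 s[j]='d': π[36]=0 (border '')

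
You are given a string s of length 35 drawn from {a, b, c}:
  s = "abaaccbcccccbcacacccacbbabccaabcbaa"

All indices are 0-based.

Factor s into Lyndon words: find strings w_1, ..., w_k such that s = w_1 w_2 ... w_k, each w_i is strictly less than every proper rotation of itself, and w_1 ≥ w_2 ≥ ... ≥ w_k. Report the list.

emit factor 1: 'ab' (i=0, period=2)
emit factor 2: 'aaccbcccccbcacacccacbbabcc' (i=2, period=26)
emit factor 3: 'aabcb' (i=28, period=5)
emit factor 4: 'a' (i=33, period=1)
emit factor 5: 'a' (i=34, period=1)

["ab", "aaccbcccccbcacacccacbbabcc", "aabcb", "a", "a"]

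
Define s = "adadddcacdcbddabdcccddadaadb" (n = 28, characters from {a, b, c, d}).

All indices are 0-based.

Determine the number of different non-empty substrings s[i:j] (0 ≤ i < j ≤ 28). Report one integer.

rank | idx | suffix
   0 |  24 | aadb
   1 |  14 | abdcccddadaadb
   2 |   7 | acdcbddabdcccddadaadb
   3 |  22 | adaadb
   4 |   0 | adadddcacdcbddabdcccddadaadb
   5 |  25 | adb
   6 |   2 | adddcacdcbddabdcccddadaadb
   7 |  27 | b
   8 |  15 | bdcccddadaadb
   9 |  11 | bddabdcccddadaadb
  10 |   6 | cacdcbddabdcccddadaadb
  11 |  10 | cbddabdcccddadaadb
  12 |  17 | cccddadaadb
  13 |  18 | ccddadaadb
  14 |   8 | cdcbddabdcccddadaadb
  15 |  19 | cddadaadb
  16 |  23 | daadb
  17 |  13 | dabdcccddadaadb
  18 |  21 | dadaadb
  19 |   1 | dadddcacdcbddabdcccddadaadb
  20 |  26 | db
  21 |   5 | dcacdcbddabdcccddadaadb
  22 |   9 | dcbddabdcccddadaadb
  23 |  16 | dcccddadaadb
  24 |  12 | ddabdcccddadaadb
  25 |  20 | ddadaadb
  26 |   4 | ddcacdcbddabdcccddadaadb
  27 |   3 | dddcacdcbddabdcccddadaadb

SA = [24, 14, 7, 22, 0, 25, 2, 27, 15, 11, 6, 10, 17, 18, 8, 19, 23, 13, 21, 1, 26, 5, 9, 16, 12, 20, 4, 3]
[i] adj suffixes → lcp
  [1] 24/14 → 1 ('a')
  [2] 14/7 → 1 ('a')
  [3] 7/22 → 1 ('a')
  [4] 22/0 → 3 ('ada')
  [5] 0/25 → 2 ('ad')
  [6] 25/2 → 2 ('ad')
  [7] 2/27 → 0 ('')
  [8] 27/15 → 1 ('b')
  [9] 15/11 → 2 ('bd')
  [10] 11/6 → 0 ('')
  [11] 6/10 → 1 ('c')
  [12] 10/17 → 1 ('c')
  [13] 17/18 → 2 ('cc')
  [14] 18/8 → 1 ('c')
  [15] 8/19 → 2 ('cd')
  [16] 19/23 → 0 ('')
  [17] 23/13 → 2 ('da')
  [18] 13/21 → 2 ('da')
  [19] 21/1 → 3 ('dad')
  [20] 1/26 → 1 ('d')
  [21] 26/5 → 1 ('d')
  [22] 5/9 → 2 ('dc')
  [23] 9/16 → 2 ('dc')
  [24] 16/12 → 1 ('d')
  [25] 12/20 → 3 ('dda')
  [26] 20/4 → 2 ('dd')
  [27] 4/3 → 2 ('dd')

n(n+1)/2 = 28·29/2 = 406
Σ LCP = 0 + 1 + 1 + 1 + 3 + 2 + 2 + 0 + 1 + 2 + 0 + 1 + 1 + 2 + 1 + 2 + 0 + 2 + 2 + 3 + 1 + 1 + 2 + 2 + 1 + 3 + 2 + 2 = 41
distinct = 406 − 41 = 365

365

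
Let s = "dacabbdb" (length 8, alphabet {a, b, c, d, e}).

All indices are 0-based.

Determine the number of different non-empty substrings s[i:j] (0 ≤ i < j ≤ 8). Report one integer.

sorted suffixes:
  #0 SA[0]=3  'abbdb'
  #1 SA[1]=1  'acabbdb'
  #2 SA[2]=7  'b'
  #3 SA[3]=4  'bbdb'
  #4 SA[4]=5  'bdb'
  #5 SA[5]=2  'cabbdb'
  #6 SA[6]=0  'dacabbdb'
  #7 SA[7]=6  'db'

SA = [3, 1, 7, 4, 5, 2, 0, 6]
[i] adj suffixes → lcp
  [1] 3/1 → 1 ('a')
  [2] 1/7 → 0 ('')
  [3] 7/4 → 1 ('b')
  [4] 4/5 → 1 ('b')
  [5] 5/2 → 0 ('')
  [6] 2/0 → 0 ('')
  [7] 0/6 → 1 ('d')

n(n+1)/2 = 8·9/2 = 36
Σ LCP = 0 + 1 + 0 + 1 + 1 + 0 + 0 + 1 = 4
distinct = 36 − 4 = 32

32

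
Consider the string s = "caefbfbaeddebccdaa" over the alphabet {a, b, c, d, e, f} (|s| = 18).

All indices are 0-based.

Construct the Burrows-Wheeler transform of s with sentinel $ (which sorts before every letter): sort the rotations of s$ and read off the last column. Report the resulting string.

aadbcfef$bcceddaabe

rank  rotation             last
    0  $caefbfbaeddebccdaa  a
    1  a$caefbfbaeddebccda  a
    2  aa$caefbfbaeddebccd  d
    3  aeddebccdaa$caefbfb  b
    4  aefbfbaeddebccdaa$c  c
    5  baeddebccdaa$caefbf  f
    6  bccdaa$caefbfbaedde  e
    7  bfbaeddebccdaa$caef  f
    8  caefbfbaeddebccdaa$  $
    9  ccdaa$caefbfbaeddeb  b
   10  cdaa$caefbfbaeddebc  c
   11  daa$caefbfbaeddebcc  c
   12  ddebccdaa$caefbfbae  e
   13  debccdaa$caefbfbaed  d
   14  ebccdaa$caefbfbaedd  d
   15  eddebccdaa$caefbfba  a
   16  efbfbaeddebccdaa$ca  a
   17  fbaeddebccdaa$caefb  b
   18  fbfbaeddebccdaa$cae  e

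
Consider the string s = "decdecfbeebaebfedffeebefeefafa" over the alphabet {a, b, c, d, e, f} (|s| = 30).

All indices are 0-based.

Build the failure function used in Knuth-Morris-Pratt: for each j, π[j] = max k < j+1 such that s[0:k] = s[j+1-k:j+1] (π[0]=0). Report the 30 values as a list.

[0, 0, 0, 1, 2, 3, 0, 0, 0, 0, 0, 0, 0, 0, 0, 0, 1, 0, 0, 0, 0, 0, 0, 0, 0, 0, 0, 0, 0, 0]

π[0] = 0
j=1 s[j]='e': π[1]=0 (border '')
j=2 s[j]='c': π[2]=0 (border '')
j=3 s[j]='d': π[3]=1 (border 'd')
j=4 s[j]='e': π[4]=2 (border 'de')
j=5 s[j]='c': π[5]=3 (border 'dec')
j=6 s[j]='f': k: 3→0; π[6]=0 (border '')
j=7 s[j]='b': π[7]=0 (border '')
j=8 s[j]='e': π[8]=0 (border '')
j=9 s[j]='e': π[9]=0 (border '')
j=10 s[j]='b': π[10]=0 (border '')
j=11 s[j]='a': π[11]=0 (border '')
j=12 s[j]='e': π[12]=0 (border '')
j=13 s[j]='b': π[13]=0 (border '')
j=14 s[j]='f': π[14]=0 (border '')
j=15 s[j]='e': π[15]=0 (border '')
j=16 s[j]='d': π[16]=1 (border 'd')
j=17 s[j]='f': k: 1→0; π[17]=0 (border '')
j=18 s[j]='f': π[18]=0 (border '')
j=19 s[j]='e': π[19]=0 (border '')
j=20 s[j]='e': π[20]=0 (border '')
j=21 s[j]='b': π[21]=0 (border '')
j=22 s[j]='e': π[22]=0 (border '')
j=23 s[j]='f': π[23]=0 (border '')
j=24 s[j]='e': π[24]=0 (border '')
j=25 s[j]='e': π[25]=0 (border '')
j=26 s[j]='f': π[26]=0 (border '')
j=27 s[j]='a': π[27]=0 (border '')
j=28 s[j]='f': π[28]=0 (border '')
j=29 s[j]='a': π[29]=0 (border '')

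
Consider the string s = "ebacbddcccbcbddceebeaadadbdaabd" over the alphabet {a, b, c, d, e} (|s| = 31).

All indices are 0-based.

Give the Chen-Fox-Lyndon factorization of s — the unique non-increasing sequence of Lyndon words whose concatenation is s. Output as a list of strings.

emit factor 1: 'e' (i=0, period=1)
emit factor 2: 'b' (i=1, period=1)
emit factor 3: 'acbddcccbcbddceebe' (i=2, period=18)
emit factor 4: 'aadadbd' (i=20, period=7)
emit factor 5: 'aabd' (i=27, period=4)

["e", "b", "acbddcccbcbddceebe", "aadadbd", "aabd"]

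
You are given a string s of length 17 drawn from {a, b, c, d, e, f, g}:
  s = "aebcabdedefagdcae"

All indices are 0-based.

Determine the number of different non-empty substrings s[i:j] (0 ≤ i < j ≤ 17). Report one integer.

sorted suffixes:
  #0 SA[0]=4  'abdedefagdcae'
  #1 SA[1]=15  'ae'
  #2 SA[2]=0  'aebcabdedefagdcae'
  #3 SA[3]=11  'agdcae'
  #4 SA[4]=2  'bcabdedefagdcae'
  #5 SA[5]=5  'bdedefagdcae'
  #6 SA[6]=3  'cabdedefagdcae'
  #7 SA[7]=14  'cae'
  #8 SA[8]=13  'dcae'
  #9 SA[9]=6  'dedefagdcae'
  #10 SA[10]=8  'defagdcae'
  #11 SA[11]=16  'e'
  #12 SA[12]=1  'ebcabdedefagdcae'
  #13 SA[13]=7  'edefagdcae'
  #14 SA[14]=9  'efagdcae'
  #15 SA[15]=10  'fagdcae'
  #16 SA[16]=12  'gdcae'

SA = [4, 15, 0, 11, 2, 5, 3, 14, 13, 6, 8, 16, 1, 7, 9, 10, 12]
i: (SA[i-1],SA[i]) lcp shared
  1: (4,15) 1 'a'
  2: (15,0) 2 'ae'
  3: (0,11) 1 'a'
  4: (11,2) 0 ''
  5: (2,5) 1 'b'
  6: (5,3) 0 ''
  7: (3,14) 2 'ca'
  8: (14,13) 0 ''
  9: (13,6) 1 'd'
  10: (6,8) 2 'de'
  11: (8,16) 0 ''
  12: (16,1) 1 'e'
  13: (1,7) 1 'e'
  14: (7,9) 1 'e'
  15: (9,10) 0 ''
  16: (10,12) 0 ''

n(n+1)/2 = 17·18/2 = 153
Σ LCP = 0 + 1 + 2 + 1 + 0 + 1 + 0 + 2 + 0 + 1 + 2 + 0 + 1 + 1 + 1 + 0 + 0 = 13
distinct = 153 − 13 = 140

140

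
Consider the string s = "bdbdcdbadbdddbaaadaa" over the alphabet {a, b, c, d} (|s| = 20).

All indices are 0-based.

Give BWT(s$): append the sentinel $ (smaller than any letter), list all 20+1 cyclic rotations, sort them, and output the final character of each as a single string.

aadbaabdd$dddadcbabdb

rank  rotation               last
    0  $bdbdcdbadbdddbaaadaa  a
    1  a$bdbdcdbadbdddbaaada  a
    2  aa$bdbdcdbadbdddbaaad  d
    3  aaadaa$bdbdcdbadbdddb  b
    4  aadaa$bdbdcdbadbdddba  a
    5  adaa$bdbdcdbadbdddbaa  a
    6  adbdddbaaadaa$bdbdcdb  b
    7  baaadaa$bdbdcdbadbddd  d
    8  badbdddbaaadaa$bdbdcd  d
    9  bdbdcdbadbdddbaaadaa$  $
   10  bdcdbadbdddbaaadaa$bd  d
   11  bdddbaaadaa$bdbdcdbad  d
   12  cdbadbdddbaaadaa$bdbd  d
   13  daa$bdbdcdbadbdddbaaa  a
   14  dbaaadaa$bdbdcdbadbdd  d
   15  dbadbdddbaaadaa$bdbdc  c
   16  dbdcdbadbdddbaaadaa$b  b
   17  dbdddbaaadaa$bdbdcdba  a
   18  dcdbadbdddbaaadaa$bdb  b
   19  ddbaaadaa$bdbdcdbadbd  d
   20  dddbaaadaa$bdbdcdbadb  b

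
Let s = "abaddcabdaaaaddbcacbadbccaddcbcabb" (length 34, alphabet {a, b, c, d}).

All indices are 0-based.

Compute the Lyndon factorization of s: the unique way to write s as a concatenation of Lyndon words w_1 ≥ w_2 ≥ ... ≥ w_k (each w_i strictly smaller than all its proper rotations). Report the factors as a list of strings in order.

["abaddcabd", "aaaaddbcacbadbccaddcbcabb"]

emit factor 1: 'abaddcabd' (i=0, period=9)
emit factor 2: 'aaaaddbcacbadbccaddcbcabb' (i=9, period=25)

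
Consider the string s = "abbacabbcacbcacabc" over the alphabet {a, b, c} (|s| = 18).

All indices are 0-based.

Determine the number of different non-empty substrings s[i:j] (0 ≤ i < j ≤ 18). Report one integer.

139

rank | idx | suffix
   0 |   0 | abbacabbcacbcacabc
   1 |   5 | abbcacbcacabc
   2 |  15 | abc
   3 |   3 | acabbcacbcacabc
   4 |  13 | acabc
   5 |   9 | acbcacabc
   6 |   2 | bacabbcacbcacabc
   7 |   1 | bbacabbcacbcacabc
   8 |   6 | bbcacbcacabc
   9 |  16 | bc
  10 |  11 | bcacabc
  11 |   7 | bcacbcacabc
  12 |  17 | c
  13 |   4 | cabbcacbcacabc
  14 |  14 | cabc
  15 |  12 | cacabc
  16 |   8 | cacbcacabc
  17 |  10 | cbcacabc

SA = [0, 5, 15, 3, 13, 9, 2, 1, 6, 16, 11, 7, 17, 4, 14, 12, 8, 10]
rank  pair      lcp
   1  s[0:],s[5:]  3  'abb'
   2  s[5:],s[15:]  2  'ab'
   3  s[15:],s[3:]  1  'a'
   4  s[3:],s[13:]  4  'acab'
   5  s[13:],s[9:]  2  'ac'
   6  s[9:],s[2:]  0  ''
   7  s[2:],s[1:]  1  'b'
   8  s[1:],s[6:]  2  'bb'
   9  s[6:],s[16:]  1  'b'
  10  s[16:],s[11:]  2  'bc'
  11  s[11:],s[7:]  4  'bcac'
  12  s[7:],s[17:]  0  ''
  13  s[17:],s[4:]  1  'c'
  14  s[4:],s[14:]  3  'cab'
  15  s[14:],s[12:]  2  'ca'
  16  s[12:],s[8:]  3  'cac'
  17  s[8:],s[10:]  1  'c'

n(n+1)/2 = 18·19/2 = 171
Σ LCP = 0 + 3 + 2 + 1 + 4 + 2 + 0 + 1 + 2 + 1 + 2 + 4 + 0 + 1 + 3 + 2 + 3 + 1 = 32
distinct = 171 − 32 = 139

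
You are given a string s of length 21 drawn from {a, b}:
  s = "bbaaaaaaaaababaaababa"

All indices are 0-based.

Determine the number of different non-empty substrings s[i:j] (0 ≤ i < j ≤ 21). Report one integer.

rank | idx | suffix
   0 |  20 | a
   1 |   2 | aaaaaaaaababaaababa
   2 |   3 | aaaaaaaababaaababa
   3 |   4 | aaaaaaababaaababa
   4 |   5 | aaaaaababaaababa
   5 |   6 | aaaaababaaababa
   6 |   7 | aaaababaaababa
   7 |  14 | aaababa
   8 |   8 | aaababaaababa
   9 |  15 | aababa
  10 |   9 | aababaaababa
  11 |  18 | aba
  12 |  12 | abaaababa
  13 |  16 | ababa
  14 |  10 | ababaaababa
  15 |  19 | ba
  16 |   1 | baaaaaaaaababaaababa
  17 |  13 | baaababa
  18 |  17 | baba
  19 |  11 | babaaababa
  20 |   0 | bbaaaaaaaaababaaababa

SA = [20, 2, 3, 4, 5, 6, 7, 14, 8, 15, 9, 18, 12, 16, 10, 19, 1, 13, 17, 11, 0]
i: (SA[i-1],SA[i]) lcp shared
  1: (20,2) 1 'a'
  2: (2,3) 8 'aaaaaaaa'
  3: (3,4) 7 'aaaaaaa'
  4: (4,5) 6 'aaaaaa'
  5: (5,6) 5 'aaaaa'
  6: (6,7) 4 'aaaa'
  7: (7,14) 3 'aaa'
  8: (14,8) 7 'aaababa'
  9: (8,15) 2 'aa'
  10: (15,9) 6 'aababa'
  11: (9,18) 1 'a'
  12: (18,12) 3 'aba'
  13: (12,16) 3 'aba'
  14: (16,10) 5 'ababa'
  15: (10,19) 0 ''
  16: (19,1) 2 'ba'
  17: (1,13) 4 'baaa'
  18: (13,17) 2 'ba'
  19: (17,11) 4 'baba'
  20: (11,0) 1 'b'

n(n+1)/2 = 21·22/2 = 231
Σ LCP = 0 + 1 + 8 + 7 + 6 + 5 + 4 + 3 + 7 + 2 + 6 + 1 + 3 + 3 + 5 + 0 + 2 + 4 + 2 + 4 + 1 = 74
distinct = 231 − 74 = 157

157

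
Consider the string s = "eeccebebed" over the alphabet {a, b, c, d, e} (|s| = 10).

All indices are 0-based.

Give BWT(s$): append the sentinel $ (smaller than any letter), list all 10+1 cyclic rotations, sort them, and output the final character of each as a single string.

rank  rotation     last
    0  $eeccebebed  d
    1  bebed$eecce  e
    2  bed$eeccebe  e
    3  ccebebed$ee  e
    4  cebebed$eec  c
    5  d$eeccebebe  e
    6  ebebed$eecc  c
    7  ebed$eecceb  b
    8  eccebebed$e  e
    9  ed$eeccebeb  b
   10  eeccebebed$  $

deeececbeb$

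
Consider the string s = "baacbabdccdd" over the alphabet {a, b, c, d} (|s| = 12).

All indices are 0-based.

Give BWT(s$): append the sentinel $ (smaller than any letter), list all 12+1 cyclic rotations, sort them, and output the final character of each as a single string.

rank  rotation       last
    0  $baacbabdccdd  d
    1  aacbabdccdd$b  b
    2  abdccdd$baacb  b
    3  acbabdccdd$ba  a
    4  baacbabdccdd$  $
    5  babdccdd$baac  c
    6  bdccdd$baacba  a
    7  cbabdccdd$baa  a
    8  ccdd$baacbabd  d
    9  cdd$baacbabdc  c
   10  d$baacbabdccd  d
   11  dccdd$baacbab  b
   12  dd$baacbabdcc  c

dbba$caadcdbc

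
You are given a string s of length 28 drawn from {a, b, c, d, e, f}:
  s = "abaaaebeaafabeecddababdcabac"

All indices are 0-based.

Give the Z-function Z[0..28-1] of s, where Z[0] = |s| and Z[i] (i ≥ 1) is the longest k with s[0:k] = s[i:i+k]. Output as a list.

[28, 0, 1, 1, 1, 0, 0, 0, 1, 1, 0, 2, 0, 0, 0, 0, 0, 0, 3, 0, 2, 0, 0, 0, 3, 0, 1, 0]

Z[0]=28
i=1: outside box; Z[1]=0
i=2: outside box; Z[2]=1 grow→box=[2,3)
i=3: outside box; Z[3]=1 grow→box=[3,4)
i=4: outside box; Z[4]=1 grow→box=[4,5)
i=5: outside box; Z[5]=0
i=6: outside box; Z[6]=0
i=7: outside box; Z[7]=0
i=8: outside box; Z[8]=1 grow→box=[8,9)
i=9: outside box; Z[9]=1 grow→box=[9,10)
i=10: outside box; Z[10]=0
i=11: outside box; Z[11]=2 grow→box=[11,13)
i=12: min(r-i=1, Z[1]=0)=0; Z[12]=0
i=13: outside box; Z[13]=0
i=14: outside box; Z[14]=0
i=15: outside box; Z[15]=0
i=16: outside box; Z[16]=0
i=17: outside box; Z[17]=0
i=18: outside box; Z[18]=3 grow→box=[18,21)
i=19: min(r-i=2, Z[1]=0)=0; Z[19]=0
i=20: min(r-i=1, Z[2]=1)=1; Z[20]=2 grow→box=[20,22)
i=21: min(r-i=1, Z[1]=0)=0; Z[21]=0
i=22: outside box; Z[22]=0
i=23: outside box; Z[23]=0
i=24: outside box; Z[24]=3 grow→box=[24,27)
i=25: min(r-i=2, Z[1]=0)=0; Z[25]=0
i=26: min(r-i=1, Z[2]=1)=1; Z[26]=1
i=27: outside box; Z[27]=0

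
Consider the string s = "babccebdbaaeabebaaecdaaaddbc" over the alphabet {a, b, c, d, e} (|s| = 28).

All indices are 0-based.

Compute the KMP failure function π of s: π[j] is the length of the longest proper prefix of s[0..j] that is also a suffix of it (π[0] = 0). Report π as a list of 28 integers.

π[0] = 0
j=1 s[j]='a': π[1]=0 (border '')
j=2 s[j]='b': π[2]=1 (border 'b')
j=3 s[j]='c': k: 1→0; π[3]=0 (border '')
j=4 s[j]='c': π[4]=0 (border '')
j=5 s[j]='e': π[5]=0 (border '')
j=6 s[j]='b': π[6]=1 (border 'b')
j=7 s[j]='d': k: 1→0; π[7]=0 (border '')
j=8 s[j]='b': π[8]=1 (border 'b')
j=9 s[j]='a': π[9]=2 (border 'ba')
j=10 s[j]='a': k: 2→0; π[10]=0 (border '')
j=11 s[j]='e': π[11]=0 (border '')
j=12 s[j]='a': π[12]=0 (border '')
j=13 s[j]='b': π[13]=1 (border 'b')
j=14 s[j]='e': k: 1→0; π[14]=0 (border '')
j=15 s[j]='b': π[15]=1 (border 'b')
j=16 s[j]='a': π[16]=2 (border 'ba')
j=17 s[j]='a': k: 2→0; π[17]=0 (border '')
j=18 s[j]='e': π[18]=0 (border '')
j=19 s[j]='c': π[19]=0 (border '')
j=20 s[j]='d': π[20]=0 (border '')
j=21 s[j]='a': π[21]=0 (border '')
j=22 s[j]='a': π[22]=0 (border '')
j=23 s[j]='a': π[23]=0 (border '')
j=24 s[j]='d': π[24]=0 (border '')
j=25 s[j]='d': π[25]=0 (border '')
j=26 s[j]='b': π[26]=1 (border 'b')
j=27 s[j]='c': k: 1→0; π[27]=0 (border '')

[0, 0, 1, 0, 0, 0, 1, 0, 1, 2, 0, 0, 0, 1, 0, 1, 2, 0, 0, 0, 0, 0, 0, 0, 0, 0, 1, 0]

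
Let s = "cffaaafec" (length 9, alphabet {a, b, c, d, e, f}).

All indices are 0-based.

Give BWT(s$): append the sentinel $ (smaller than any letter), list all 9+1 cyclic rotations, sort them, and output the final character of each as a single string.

rank  rotation    last
    0  $cffaaafec  c
    1  aaafec$cff  f
    2  aafec$cffa  a
    3  afec$cffaa  a
    4  c$cffaaafe  e
    5  cffaaafec$  $
    6  ec$cffaaaf  f
    7  faaafec$cf  f
    8  fec$cffaaa  a
    9  ffaaafec$c  c

cfaae$ffac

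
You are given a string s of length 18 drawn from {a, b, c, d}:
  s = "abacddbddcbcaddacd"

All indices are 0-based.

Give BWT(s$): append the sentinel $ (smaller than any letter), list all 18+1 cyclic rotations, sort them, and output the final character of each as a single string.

d$dbcacdbdaacdddacb

rank  rotation             last
    0  $abacddbddcbcaddacd  d
    1  abacddbddcbcaddacd$  $
    2  acd$abacddbddcbcadd  d
    3  acddbddcbcaddacd$ab  b
    4  addacd$abacddbddcbc  c
    5  bacddbddcbcaddacd$a  a
    6  bcaddacd$abacddbddc  c
    7  bddcbcaddacd$abacdd  d
    8  caddacd$abacddbddcb  b
    9  cbcaddacd$abacddbdd  d
   10  cd$abacddbddcbcadda  a
   11  cddbddcbcaddacd$aba  a
   12  d$abacddbddcbcaddac  c
   13  dacd$abacddbddcbcad  d
   14  dbddcbcaddacd$abacd  d
   15  dcbcaddacd$abacddbd  d
   16  ddacd$abacddbddcbca  a
   17  ddbddcbcaddacd$abac  c
   18  ddcbcaddacd$abacddb  b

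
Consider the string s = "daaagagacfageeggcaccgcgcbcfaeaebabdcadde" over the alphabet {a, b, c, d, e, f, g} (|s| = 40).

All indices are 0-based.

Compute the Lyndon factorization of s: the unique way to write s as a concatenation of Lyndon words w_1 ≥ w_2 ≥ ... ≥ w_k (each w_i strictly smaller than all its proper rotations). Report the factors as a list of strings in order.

emit factor 1: 'd' (i=0, period=1)
emit factor 2: 'aaagagacfageeggcaccgcgcbcfaeaebabdcadde' (i=1, period=39)

["d", "aaagagacfageeggcaccgcgcbcfaeaebabdcadde"]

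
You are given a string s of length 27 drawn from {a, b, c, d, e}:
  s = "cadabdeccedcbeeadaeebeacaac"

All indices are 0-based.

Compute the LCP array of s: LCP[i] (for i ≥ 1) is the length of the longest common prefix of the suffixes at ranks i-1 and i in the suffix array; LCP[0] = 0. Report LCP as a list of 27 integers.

rank | idx | suffix
   0 |  24 | aac
   1 |   3 | abdeccedcbeeadaeebeacaac
   2 |  25 | ac
   3 |  22 | acaac
   4 |   1 | adabdeccedcbeeadaeebeacaac
   5 |  15 | adaeebeacaac
   6 |  17 | aeebeacaac
   7 |   4 | bdeccedcbeeadaeebeacaac
   8 |  20 | beacaac
   9 |  12 | beeadaeebeacaac
  10 |  26 | c
  11 |  23 | caac
  12 |   0 | cadabdeccedcbeeadaeebeacaac
  13 |  11 | cbeeadaeebeacaac
  14 |   7 | ccedcbeeadaeebeacaac
  15 |   8 | cedcbeeadaeebeacaac
  16 |   2 | dabdeccedcbeeadaeebeacaac
  17 |  16 | daeebeacaac
  18 |  10 | dcbeeadaeebeacaac
  19 |   5 | deccedcbeeadaeebeacaac
  20 |  21 | eacaac
  21 |  14 | eadaeebeacaac
  22 |  19 | ebeacaac
  23 |   6 | eccedcbeeadaeebeacaac
  24 |   9 | edcbeeadaeebeacaac
  25 |  13 | eeadaeebeacaac
  26 |  18 | eebeacaac

SA = [24, 3, 25, 22, 1, 15, 17, 4, 20, 12, 26, 23, 0, 11, 7, 8, 2, 16, 10, 5, 21, 14, 19, 6, 9, 13, 18]
i: (SA[i-1],SA[i]) lcp shared
  1: (24,3) 1 'a'
  2: (3,25) 1 'a'
  3: (25,22) 2 'ac'
  4: (22,1) 1 'a'
  5: (1,15) 3 'ada'
  6: (15,17) 1 'a'
  7: (17,4) 0 ''
  8: (4,20) 1 'b'
  9: (20,12) 2 'be'
  10: (12,26) 0 ''
  11: (26,23) 1 'c'
  12: (23,0) 2 'ca'
  13: (0,11) 1 'c'
  14: (11,7) 1 'c'
  15: (7,8) 1 'c'
  16: (8,2) 0 ''
  17: (2,16) 2 'da'
  18: (16,10) 1 'd'
  19: (10,5) 1 'd'
  20: (5,21) 0 ''
  21: (21,14) 2 'ea'
  22: (14,19) 1 'e'
  23: (19,6) 1 'e'
  24: (6,9) 1 'e'
  25: (9,13) 1 'e'
  26: (13,18) 2 'ee'

[0, 1, 1, 2, 1, 3, 1, 0, 1, 2, 0, 1, 2, 1, 1, 1, 0, 2, 1, 1, 0, 2, 1, 1, 1, 1, 2]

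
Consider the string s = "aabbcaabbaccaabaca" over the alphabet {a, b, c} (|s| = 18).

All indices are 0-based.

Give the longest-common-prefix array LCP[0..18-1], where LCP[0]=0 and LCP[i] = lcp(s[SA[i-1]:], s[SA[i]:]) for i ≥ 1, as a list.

[0, 1, 3, 4, 1, 2, 3, 1, 2, 0, 3, 1, 2, 1, 0, 2, 4, 1]

sorted suffixes:
  #0 SA[0]=17  'a'
  #1 SA[1]=12  'aabaca'
  #2 SA[2]=5  'aabbaccaabaca'
  #3 SA[3]=0  'aabbcaabbaccaabaca'
  #4 SA[4]=13  'abaca'
  #5 SA[5]=6  'abbaccaabaca'
  #6 SA[6]=1  'abbcaabbaccaabaca'
  #7 SA[7]=15  'aca'
  #8 SA[8]=9  'accaabaca'
  #9 SA[9]=14  'baca'
  #10 SA[10]=8  'baccaabaca'
  #11 SA[11]=7  'bbaccaabaca'
  #12 SA[12]=2  'bbcaabbaccaabaca'
  #13 SA[13]=3  'bcaabbaccaabaca'
  #14 SA[14]=16  'ca'
  #15 SA[15]=11  'caabaca'
  #16 SA[16]=4  'caabbaccaabaca'
  #17 SA[17]=10  'ccaabaca'

SA = [17, 12, 5, 0, 13, 6, 1, 15, 9, 14, 8, 7, 2, 3, 16, 11, 4, 10]
rank  pair      lcp
   1  s[17:],s[12:]  1  'a'
   2  s[12:],s[5:]  3  'aab'
   3  s[5:],s[0:]  4  'aabb'
   4  s[0:],s[13:]  1  'a'
   5  s[13:],s[6:]  2  'ab'
   6  s[6:],s[1:]  3  'abb'
   7  s[1:],s[15:]  1  'a'
   8  s[15:],s[9:]  2  'ac'
   9  s[9:],s[14:]  0  ''
  10  s[14:],s[8:]  3  'bac'
  11  s[8:],s[7:]  1  'b'
  12  s[7:],s[2:]  2  'bb'
  13  s[2:],s[3:]  1  'b'
  14  s[3:],s[16:]  0  ''
  15  s[16:],s[11:]  2  'ca'
  16  s[11:],s[4:]  4  'caab'
  17  s[4:],s[10:]  1  'c'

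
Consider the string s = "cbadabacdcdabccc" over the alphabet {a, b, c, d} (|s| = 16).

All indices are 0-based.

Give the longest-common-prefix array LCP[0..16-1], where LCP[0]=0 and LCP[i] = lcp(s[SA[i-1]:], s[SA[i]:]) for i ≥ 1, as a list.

sorted suffixes:
  #0 SA[0]=4  'abacdcdabccc'
  #1 SA[1]=11  'abccc'
  #2 SA[2]=6  'acdcdabccc'
  #3 SA[3]=2  'adabacdcdabccc'
  #4 SA[4]=5  'bacdcdabccc'
  #5 SA[5]=1  'badabacdcdabccc'
  #6 SA[6]=12  'bccc'
  #7 SA[7]=15  'c'
  #8 SA[8]=0  'cbadabacdcdabccc'
  #9 SA[9]=14  'cc'
  #10 SA[10]=13  'ccc'
  #11 SA[11]=9  'cdabccc'
  #12 SA[12]=7  'cdcdabccc'
  #13 SA[13]=3  'dabacdcdabccc'
  #14 SA[14]=10  'dabccc'
  #15 SA[15]=8  'dcdabccc'

SA = [4, 11, 6, 2, 5, 1, 12, 15, 0, 14, 13, 9, 7, 3, 10, 8]
rank  pair      lcp
   1  s[4:],s[11:]  2  'ab'
   2  s[11:],s[6:]  1  'a'
   3  s[6:],s[2:]  1  'a'
   4  s[2:],s[5:]  0  ''
   5  s[5:],s[1:]  2  'ba'
   6  s[1:],s[12:]  1  'b'
   7  s[12:],s[15:]  0  ''
   8  s[15:],s[0:]  1  'c'
   9  s[0:],s[14:]  1  'c'
  10  s[14:],s[13:]  2  'cc'
  11  s[13:],s[9:]  1  'c'
  12  s[9:],s[7:]  2  'cd'
  13  s[7:],s[3:]  0  ''
  14  s[3:],s[10:]  3  'dab'
  15  s[10:],s[8:]  1  'd'

[0, 2, 1, 1, 0, 2, 1, 0, 1, 1, 2, 1, 2, 0, 3, 1]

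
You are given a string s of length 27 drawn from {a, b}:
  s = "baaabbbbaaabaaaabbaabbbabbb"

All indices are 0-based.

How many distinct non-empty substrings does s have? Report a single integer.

301

rank | idx | suffix
   0 |  12 | aaaabbaabbbabbb
   1 |   8 | aaabaaaabbaabbbabbb
   2 |  13 | aaabbaabbbabbb
   3 |   1 | aaabbbbaaabaaaabbaabbbabbb
   4 |   9 | aabaaaabbaabbbabbb
   5 |  14 | aabbaabbbabbb
   6 |  18 | aabbbabbb
   7 |   2 | aabbbbaaabaaaabbaabbbabbb
   8 |  10 | abaaaabbaabbbabbb
   9 |  15 | abbaabbbabbb
  10 |  23 | abbb
  11 |  19 | abbbabbb
  12 |   3 | abbbbaaabaaaabbaabbbabbb
  13 |  26 | b
  14 |  11 | baaaabbaabbbabbb
  15 |   7 | baaabaaaabbaabbbabbb
  16 |   0 | baaabbbbaaabaaaabbaabbbabbb
  17 |  17 | baabbbabbb
  18 |  22 | babbb
  19 |  25 | bb
  20 |   6 | bbaaabaaaabbaabbbabbb
  21 |  16 | bbaabbbabbb
  22 |  21 | bbabbb
  23 |  24 | bbb
  24 |   5 | bbbaaabaaaabbaabbbabbb
  25 |  20 | bbbabbb
  26 |   4 | bbbbaaabaaaabbaabbbabbb

SA = [12, 8, 13, 1, 9, 14, 18, 2, 10, 15, 23, 19, 3, 26, 11, 7, 0, 17, 22, 25, 6, 16, 21, 24, 5, 20, 4]
i: (SA[i-1],SA[i]) lcp shared
  1: (12,8) 3 'aaa'
  2: (8,13) 4 'aaab'
  3: (13,1) 5 'aaabb'
  4: (1,9) 2 'aa'
  5: (9,14) 3 'aab'
  6: (14,18) 4 'aabb'
  7: (18,2) 5 'aabbb'
  8: (2,10) 1 'a'
  9: (10,15) 2 'ab'
  10: (15,23) 3 'abb'
  11: (23,19) 4 'abbb'
  12: (19,3) 4 'abbb'
  13: (3,26) 0 ''
  14: (26,11) 1 'b'
  15: (11,7) 4 'baaa'
  16: (7,0) 5 'baaab'
  17: (0,17) 3 'baa'
  18: (17,22) 2 'ba'
  19: (22,25) 1 'b'
  20: (25,6) 2 'bb'
  21: (6,16) 4 'bbaa'
  22: (16,21) 3 'bba'
  23: (21,24) 2 'bb'
  24: (24,5) 3 'bbb'
  25: (5,20) 4 'bbba'
  26: (20,4) 3 'bbb'

n(n+1)/2 = 27·28/2 = 378
Σ LCP = 0 + 3 + 4 + 5 + 2 + 3 + 4 + 5 + 1 + 2 + 3 + 4 + 4 + 0 + 1 + 4 + 5 + 3 + 2 + 1 + 2 + 4 + 3 + 2 + 3 + 4 + 3 = 77
distinct = 378 − 77 = 301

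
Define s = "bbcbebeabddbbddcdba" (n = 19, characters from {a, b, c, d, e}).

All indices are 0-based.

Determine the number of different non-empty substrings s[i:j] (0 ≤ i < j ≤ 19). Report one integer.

rank | idx | suffix
   0 |  18 | a
   1 |   7 | abddbbddcdba
   2 |  17 | ba
   3 |   0 | bbcbebeabddbbddcdba
   4 |  11 | bbddcdba
   5 |   1 | bcbebeabddbbddcdba
   6 |   8 | bddbbddcdba
   7 |  12 | bddcdba
   8 |   5 | beabddbbddcdba
   9 |   3 | bebeabddbbddcdba
  10 |   2 | cbebeabddbbddcdba
  11 |  15 | cdba
  12 |  16 | dba
  13 |  10 | dbbddcdba
  14 |  14 | dcdba
  15 |   9 | ddbbddcdba
  16 |  13 | ddcdba
  17 |   6 | eabddbbddcdba
  18 |   4 | ebeabddbbddcdba

SA = [18, 7, 17, 0, 11, 1, 8, 12, 5, 3, 2, 15, 16, 10, 14, 9, 13, 6, 4]
rank  pair      lcp
   1  s[18:],s[7:]  1  'a'
   2  s[7:],s[17:]  0  ''
   3  s[17:],s[0:]  1  'b'
   4  s[0:],s[11:]  2  'bb'
   5  s[11:],s[1:]  1  'b'
   6  s[1:],s[8:]  1  'b'
   7  s[8:],s[12:]  3  'bdd'
   8  s[12:],s[5:]  1  'b'
   9  s[5:],s[3:]  2  'be'
  10  s[3:],s[2:]  0  ''
  11  s[2:],s[15:]  1  'c'
  12  s[15:],s[16:]  0  ''
  13  s[16:],s[10:]  2  'db'
  14  s[10:],s[14:]  1  'd'
  15  s[14:],s[9:]  1  'd'
  16  s[9:],s[13:]  2  'dd'
  17  s[13:],s[6:]  0  ''
  18  s[6:],s[4:]  1  'e'

n(n+1)/2 = 19·20/2 = 190
Σ LCP = 0 + 1 + 0 + 1 + 2 + 1 + 1 + 3 + 1 + 2 + 0 + 1 + 0 + 2 + 1 + 1 + 2 + 0 + 1 = 20
distinct = 190 − 20 = 170

170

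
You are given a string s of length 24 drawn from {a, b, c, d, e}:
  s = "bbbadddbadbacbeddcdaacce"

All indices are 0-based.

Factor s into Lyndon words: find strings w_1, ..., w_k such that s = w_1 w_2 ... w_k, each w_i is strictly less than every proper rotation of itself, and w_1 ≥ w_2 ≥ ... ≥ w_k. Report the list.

emit factor 1: 'b' (i=0, period=1)
emit factor 2: 'b' (i=1, period=1)
emit factor 3: 'b' (i=2, period=1)
emit factor 4: 'adddb' (i=3, period=5)
emit factor 5: 'adb' (i=8, period=3)
emit factor 6: 'acbeddcd' (i=11, period=8)
emit factor 7: 'aacce' (i=19, period=5)

["b", "b", "b", "adddb", "adb", "acbeddcd", "aacce"]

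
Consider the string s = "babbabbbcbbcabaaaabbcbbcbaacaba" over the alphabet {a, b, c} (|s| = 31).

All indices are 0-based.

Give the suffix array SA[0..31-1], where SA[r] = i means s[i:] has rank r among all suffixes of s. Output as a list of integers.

[30, 14, 15, 16, 25, 28, 12, 1, 4, 17, 26, 29, 13, 24, 0, 3, 2, 5, 9, 21, 6, 18, 10, 22, 7, 19, 27, 11, 23, 8, 20]

rank→(start, suffix):
  0 → (30, 'a')
  1 → (14, 'aaaabbcbbcbaacaba')
  2 → (15, 'aaabbcbbcbaacaba')
  3 → (16, 'aabbcbbcbaacaba')
  4 → (25, 'aacaba')
  5 → (28, 'aba')
  6 → (12, 'abaaaabbcbbcbaacaba')
  7 → (1, 'abbabbbcbbcabaaaabbcbbcbaacaba')
  8 → (4, 'abbbcbbcabaaaabbcbbcbaacaba')
  9 → (17, 'abbcbbcbaacaba')
  10 → (26, 'acaba')
  11 → (29, 'ba')
  12 → (13, 'baaaabbcbbcbaacaba')
  13 → (24, 'baacaba')
  14 → (0, 'babbabbbcbbcabaaaabbcbbcbaacaba')
  15 → (3, 'babbbcbbcabaaaabbcbbcbaacaba')
  16 → (2, 'bbabbbcbbcabaaaabbcbbcbaacaba')
  17 → (5, 'bbbcbbcabaaaabbcbbcbaacaba')
  18 → (9, 'bbcabaaaabbcbbcbaacaba')
  19 → (21, 'bbcbaacaba')
  20 → (6, 'bbcbbcabaaaabbcbbcbaacaba')
  21 → (18, 'bbcbbcbaacaba')
  22 → (10, 'bcabaaaabbcbbcbaacaba')
  23 → (22, 'bcbaacaba')
  24 → (7, 'bcbbcabaaaabbcbbcbaacaba')
  25 → (19, 'bcbbcbaacaba')
  26 → (27, 'caba')
  27 → (11, 'cabaaaabbcbbcbaacaba')
  28 → (23, 'cbaacaba')
  29 → (8, 'cbbcabaaaabbcbbcbaacaba')
  30 → (20, 'cbbcbaacaba')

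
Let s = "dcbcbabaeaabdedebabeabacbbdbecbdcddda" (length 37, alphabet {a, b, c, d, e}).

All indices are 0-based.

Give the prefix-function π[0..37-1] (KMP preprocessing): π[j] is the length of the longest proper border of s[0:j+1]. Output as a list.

π[0] = 0
j=1 s[j]='c': π[1]=0 (border '')
j=2 s[j]='b': π[2]=0 (border '')
j=3 s[j]='c': π[3]=0 (border '')
j=4 s[j]='b': π[4]=0 (border '')
j=5 s[j]='a': π[5]=0 (border '')
j=6 s[j]='b': π[6]=0 (border '')
j=7 s[j]='a': π[7]=0 (border '')
j=8 s[j]='e': π[8]=0 (border '')
j=9 s[j]='a': π[9]=0 (border '')
j=10 s[j]='a': π[10]=0 (border '')
j=11 s[j]='b': π[11]=0 (border '')
j=12 s[j]='d': π[12]=1 (border 'd')
j=13 s[j]='e': k: 1→0; π[13]=0 (border '')
j=14 s[j]='d': π[14]=1 (border 'd')
j=15 s[j]='e': k: 1→0; π[15]=0 (border '')
j=16 s[j]='b': π[16]=0 (border '')
j=17 s[j]='a': π[17]=0 (border '')
j=18 s[j]='b': π[18]=0 (border '')
j=19 s[j]='e': π[19]=0 (border '')
j=20 s[j]='a': π[20]=0 (border '')
j=21 s[j]='b': π[21]=0 (border '')
j=22 s[j]='a': π[22]=0 (border '')
j=23 s[j]='c': π[23]=0 (border '')
j=24 s[j]='b': π[24]=0 (border '')
j=25 s[j]='b': π[25]=0 (border '')
j=26 s[j]='d': π[26]=1 (border 'd')
j=27 s[j]='b': k: 1→0; π[27]=0 (border '')
j=28 s[j]='e': π[28]=0 (border '')
j=29 s[j]='c': π[29]=0 (border '')
j=30 s[j]='b': π[30]=0 (border '')
j=31 s[j]='d': π[31]=1 (border 'd')
j=32 s[j]='c': π[32]=2 (border 'dc')
j=33 s[j]='d': k: 2→0; π[33]=1 (border 'd')
j=34 s[j]='d': k: 1→0; π[34]=1 (border 'd')
j=35 s[j]='d': k: 1→0; π[35]=1 (border 'd')
j=36 s[j]='a': k: 1→0; π[36]=0 (border '')

[0, 0, 0, 0, 0, 0, 0, 0, 0, 0, 0, 0, 1, 0, 1, 0, 0, 0, 0, 0, 0, 0, 0, 0, 0, 0, 1, 0, 0, 0, 0, 1, 2, 1, 1, 1, 0]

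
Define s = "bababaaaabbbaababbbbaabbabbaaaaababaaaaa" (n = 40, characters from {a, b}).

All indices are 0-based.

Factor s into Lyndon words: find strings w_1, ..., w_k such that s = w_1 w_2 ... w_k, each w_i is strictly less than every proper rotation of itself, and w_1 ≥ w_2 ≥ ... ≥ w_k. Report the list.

["b", "ab", "ab", "aaaabbbaababbbbaabbabb", "aaaaabab", "a", "a", "a", "a", "a"]

emit factor 1: 'b' (i=0, period=1)
emit factor 2: 'ab' (i=1, period=2)
emit factor 3: 'ab' (i=3, period=2)
emit factor 4: 'aaaabbbaababbbbaabbabb' (i=5, period=22)
emit factor 5: 'aaaaabab' (i=27, period=8)
emit factor 6: 'a' (i=35, period=1)
emit factor 7: 'a' (i=36, period=1)
emit factor 8: 'a' (i=37, period=1)
emit factor 9: 'a' (i=38, period=1)
emit factor 10: 'a' (i=39, period=1)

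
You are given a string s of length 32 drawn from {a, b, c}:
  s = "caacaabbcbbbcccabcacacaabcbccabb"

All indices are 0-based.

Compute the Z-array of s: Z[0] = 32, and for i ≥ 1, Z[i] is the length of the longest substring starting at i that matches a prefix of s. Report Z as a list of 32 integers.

[32, 0, 0, 3, 0, 0, 0, 0, 1, 0, 0, 0, 1, 1, 2, 0, 0, 2, 0, 2, 0, 3, 0, 0, 0, 1, 0, 1, 2, 0, 0, 0]

Z[0]=32
i=1: i≥r, start 0; Z[1]=0
i=2: i≥r, start 0; Z[2]=0
i=3: i≥r, start 0; Z[3]=3 scan→box=[3,6)
i=4: min(r-i=2, Z[1]=0)=0; Z[4]=0
i=5: min(r-i=1, Z[2]=0)=0; Z[5]=0
i=6: i≥r, start 0; Z[6]=0
i=7: i≥r, start 0; Z[7]=0
i=8: i≥r, start 0; Z[8]=1 scan→box=[8,9)
i=9: i≥r, start 0; Z[9]=0
i=10: i≥r, start 0; Z[10]=0
i=11: i≥r, start 0; Z[11]=0
i=12: i≥r, start 0; Z[12]=1 scan→box=[12,13)
i=13: i≥r, start 0; Z[13]=1 scan→box=[13,14)
i=14: i≥r, start 0; Z[14]=2 scan→box=[14,16)
i=15: min(r-i=1, Z[1]=0)=0; Z[15]=0
i=16: i≥r, start 0; Z[16]=0
i=17: i≥r, start 0; Z[17]=2 scan→box=[17,19)
i=18: min(r-i=1, Z[1]=0)=0; Z[18]=0
i=19: i≥r, start 0; Z[19]=2 scan→box=[19,21)
i=20: min(r-i=1, Z[1]=0)=0; Z[20]=0
i=21: i≥r, start 0; Z[21]=3 scan→box=[21,24)
i=22: min(r-i=2, Z[1]=0)=0; Z[22]=0
i=23: min(r-i=1, Z[2]=0)=0; Z[23]=0
i=24: i≥r, start 0; Z[24]=0
i=25: i≥r, start 0; Z[25]=1 scan→box=[25,26)
i=26: i≥r, start 0; Z[26]=0
i=27: i≥r, start 0; Z[27]=1 scan→box=[27,28)
i=28: i≥r, start 0; Z[28]=2 scan→box=[28,30)
i=29: min(r-i=1, Z[1]=0)=0; Z[29]=0
i=30: i≥r, start 0; Z[30]=0
i=31: i≥r, start 0; Z[31]=0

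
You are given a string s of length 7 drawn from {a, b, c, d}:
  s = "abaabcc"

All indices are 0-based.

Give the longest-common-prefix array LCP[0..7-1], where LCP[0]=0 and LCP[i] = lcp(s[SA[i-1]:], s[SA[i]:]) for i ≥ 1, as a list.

rank | idx | suffix
   0 |   2 | aabcc
   1 |   0 | abaabcc
   2 |   3 | abcc
   3 |   1 | baabcc
   4 |   4 | bcc
   5 |   6 | c
   6 |   5 | cc

SA = [2, 0, 3, 1, 4, 6, 5]
[i] adj suffixes → lcp
  [1] 2/0 → 1 ('a')
  [2] 0/3 → 2 ('ab')
  [3] 3/1 → 0 ('')
  [4] 1/4 → 1 ('b')
  [5] 4/6 → 0 ('')
  [6] 6/5 → 1 ('c')

[0, 1, 2, 0, 1, 0, 1]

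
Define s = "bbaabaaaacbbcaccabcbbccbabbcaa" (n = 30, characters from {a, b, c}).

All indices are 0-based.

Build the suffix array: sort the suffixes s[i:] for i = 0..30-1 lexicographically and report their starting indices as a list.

sorted suffixes:
  #0 SA[0]=29  'a'
  #1 SA[1]=28  'aa'
  #2 SA[2]=5  'aaaacbbcaccabcbbccbabbcaa'
  #3 SA[3]=6  'aaacbbcaccabcbbccbabbcaa'
  #4 SA[4]=2  'aabaaaacbbcaccabcbbccbabbcaa'
  #5 SA[5]=7  'aacbbcaccabcbbccbabbcaa'
  #6 SA[6]=3  'abaaaacbbcaccabcbbccbabbcaa'
  #7 SA[7]=24  'abbcaa'
  #8 SA[8]=16  'abcbbccbabbcaa'
  #9 SA[9]=8  'acbbcaccabcbbccbabbcaa'
  #10 SA[10]=13  'accabcbbccbabbcaa'
  #11 SA[11]=4  'baaaacbbcaccabcbbccbabbcaa'
  #12 SA[12]=1  'baabaaaacbbcaccabcbbccbabbcaa'
  #13 SA[13]=23  'babbcaa'
  #14 SA[14]=0  'bbaabaaaacbbcaccabcbbccbabbcaa'
  #15 SA[15]=25  'bbcaa'
  #16 SA[16]=10  'bbcaccabcbbccbabbcaa'
  #17 SA[17]=19  'bbccbabbcaa'
  #18 SA[18]=26  'bcaa'
  #19 SA[19]=11  'bcaccabcbbccbabbcaa'
  #20 SA[20]=17  'bcbbccbabbcaa'
  #21 SA[21]=20  'bccbabbcaa'
  #22 SA[22]=27  'caa'
  #23 SA[23]=15  'cabcbbccbabbcaa'
  #24 SA[24]=12  'caccabcbbccbabbcaa'
  #25 SA[25]=22  'cbabbcaa'
  #26 SA[26]=9  'cbbcaccabcbbccbabbcaa'
  #27 SA[27]=18  'cbbccbabbcaa'
  #28 SA[28]=14  'ccabcbbccbabbcaa'
  #29 SA[29]=21  'ccbabbcaa'

[29, 28, 5, 6, 2, 7, 3, 24, 16, 8, 13, 4, 1, 23, 0, 25, 10, 19, 26, 11, 17, 20, 27, 15, 12, 22, 9, 18, 14, 21]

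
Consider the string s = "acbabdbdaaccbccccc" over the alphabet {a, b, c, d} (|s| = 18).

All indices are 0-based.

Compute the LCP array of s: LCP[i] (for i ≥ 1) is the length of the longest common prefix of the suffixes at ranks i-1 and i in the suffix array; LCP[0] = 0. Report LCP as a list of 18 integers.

[0, 1, 1, 2, 0, 1, 1, 2, 0, 1, 2, 1, 2, 2, 3, 4, 0, 1]

rank→(start, suffix):
  0 → (8, 'aaccbccccc')
  1 → (3, 'abdbdaaccbccccc')
  2 → (0, 'acbabdbdaaccbccccc')
  3 → (9, 'accbccccc')
  4 → (2, 'babdbdaaccbccccc')
  5 → (12, 'bccccc')
  6 → (6, 'bdaaccbccccc')
  7 → (4, 'bdbdaaccbccccc')
  8 → (17, 'c')
  9 → (1, 'cbabdbdaaccbccccc')
  10 → (11, 'cbccccc')
  11 → (16, 'cc')
  12 → (10, 'ccbccccc')
  13 → (15, 'ccc')
  14 → (14, 'cccc')
  15 → (13, 'ccccc')
  16 → (7, 'daaccbccccc')
  17 → (5, 'dbdaaccbccccc')

SA = [8, 3, 0, 9, 2, 12, 6, 4, 17, 1, 11, 16, 10, 15, 14, 13, 7, 5]
i: (SA[i-1],SA[i]) lcp shared
  1: (8,3) 1 'a'
  2: (3,0) 1 'a'
  3: (0,9) 2 'ac'
  4: (9,2) 0 ''
  5: (2,12) 1 'b'
  6: (12,6) 1 'b'
  7: (6,4) 2 'bd'
  8: (4,17) 0 ''
  9: (17,1) 1 'c'
  10: (1,11) 2 'cb'
  11: (11,16) 1 'c'
  12: (16,10) 2 'cc'
  13: (10,15) 2 'cc'
  14: (15,14) 3 'ccc'
  15: (14,13) 4 'cccc'
  16: (13,7) 0 ''
  17: (7,5) 1 'd'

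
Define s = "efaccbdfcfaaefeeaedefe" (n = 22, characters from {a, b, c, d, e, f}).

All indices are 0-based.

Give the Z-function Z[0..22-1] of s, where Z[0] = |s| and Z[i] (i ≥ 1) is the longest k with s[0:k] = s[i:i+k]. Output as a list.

Z[0]=22
i=1: i≥r, start 0; Z[1]=0
i=2: i≥r, start 0; Z[2]=0
i=3: i≥r, start 0; Z[3]=0
i=4: i≥r, start 0; Z[4]=0
i=5: i≥r, start 0; Z[5]=0
i=6: i≥r, start 0; Z[6]=0
i=7: i≥r, start 0; Z[7]=0
i=8: i≥r, start 0; Z[8]=0
i=9: i≥r, start 0; Z[9]=0
i=10: i≥r, start 0; Z[10]=0
i=11: i≥r, start 0; Z[11]=0
i=12: i≥r, start 0; Z[12]=2 grow→box=[12,14)
i=13: min(r-i=1, Z[1]=0)=0; Z[13]=0
i=14: i≥r, start 0; Z[14]=1 grow→box=[14,15)
i=15: i≥r, start 0; Z[15]=1 grow→box=[15,16)
i=16: i≥r, start 0; Z[16]=0
i=17: i≥r, start 0; Z[17]=1 grow→box=[17,18)
i=18: i≥r, start 0; Z[18]=0
i=19: i≥r, start 0; Z[19]=2 grow→box=[19,21)
i=20: min(r-i=1, Z[1]=0)=0; Z[20]=0
i=21: i≥r, start 0; Z[21]=1 grow→box=[21,22)

[22, 0, 0, 0, 0, 0, 0, 0, 0, 0, 0, 0, 2, 0, 1, 1, 0, 1, 0, 2, 0, 1]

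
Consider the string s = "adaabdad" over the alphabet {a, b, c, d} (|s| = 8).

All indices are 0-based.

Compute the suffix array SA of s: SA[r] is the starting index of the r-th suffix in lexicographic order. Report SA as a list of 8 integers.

rank→(start, suffix):
  0 → (2, 'aabdad')
  1 → (3, 'abdad')
  2 → (6, 'ad')
  3 → (0, 'adaabdad')
  4 → (4, 'bdad')
  5 → (7, 'd')
  6 → (1, 'daabdad')
  7 → (5, 'dad')

[2, 3, 6, 0, 4, 7, 1, 5]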